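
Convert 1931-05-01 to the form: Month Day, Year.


ISO 1931-05-01 parses as year=1931, month=05, day=01
Month 5 -> May

May 1, 1931


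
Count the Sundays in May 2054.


May 2054 has 31 days
Anchor: Jan 1, 2054. With p = 2054 - 1 = 2053: (p + p//4 - p//100 + p//400) mod 7 = (2053 + 513 - 20 + 5) mod 7 = 2551 mod 7 = 3 -> Thursday (Mon=0 ... Sun=6)
Days before May (Jan-Apr): 120; May 1 index = (3 + 120) mod 7 = 4 -> Friday
First Sunday is May 3
Sundays: 3, 10, 17, 24, 31

5 Sundays


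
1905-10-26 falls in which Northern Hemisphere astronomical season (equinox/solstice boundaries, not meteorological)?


Date: October 26
Astronomical Autumn (approx.; exact equinox/solstice day varies by year): September 22 to December 20
October 26 falls within the Autumn window

Autumn


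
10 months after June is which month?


June is month 6
6 + 10 = 16; wrap: 16 - 12 = 4

April


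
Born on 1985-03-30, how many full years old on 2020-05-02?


Birth: 1985-03-30
Reference: 2020-05-02
Year difference: 2020 - 1985 = 35

35 years old


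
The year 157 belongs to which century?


Century = (year - 1) // 100 + 1
= (157 - 1) // 100 + 1
= 156 // 100 + 1
= 1 + 1

2nd century


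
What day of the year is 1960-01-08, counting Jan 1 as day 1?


Date: January 8, 1960
No months before January
Plus 8 days in January

Day of year: 8


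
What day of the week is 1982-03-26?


Date: March 26, 1982
Anchor: Jan 1, 1982. With p = 1982 - 1 = 1981: (p + p//4 - p//100 + p//400) mod 7 = (1981 + 495 - 19 + 4) mod 7 = 2461 mod 7 = 4 -> Friday (Mon=0 ... Sun=6)
Days before March (Jan-Feb): 59; offset = 59 + 26 - 1 = 84
Weekday index = (4 + 84) mod 7 = 4

Day of the week: Friday


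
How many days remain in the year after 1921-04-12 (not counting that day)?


Day of year: 102 of 365
Remaining = 365 - 102

263 days


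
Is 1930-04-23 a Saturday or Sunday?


Anchor: Jan 1, 1930. With p = 1930 - 1 = 1929: (p + p//4 - p//100 + p//400) mod 7 = (1929 + 482 - 19 + 4) mod 7 = 2396 mod 7 = 2 -> Wednesday (Mon=0 ... Sun=6)
Day of year: 113; offset = 112
Weekday index = (2 + 112) mod 7 = 2 -> Wednesday
Weekend days: Saturday, Sunday

No


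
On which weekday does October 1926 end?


October 1926 has 31 days
Anchor: Jan 1, 1926. With p = 1926 - 1 = 1925: (p + p//4 - p//100 + p//400) mod 7 = (1925 + 481 - 19 + 4) mod 7 = 2391 mod 7 = 4 -> Friday (Mon=0 ... Sun=6)
Days before October (Jan-Sep): 273; October 1 index = (4 + 273) mod 7 = 4 -> Friday
Last day offset: 31 - 1 = 30 days
Weekday index = (4 + 30) mod 7 = 6

Sunday, October 31


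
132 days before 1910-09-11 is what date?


Start: 1910-09-11, subtract 132 days
Back 11 days from September 11 reaches August 31, 1910 -> 121 left
August 1910 has 31 days -> back to July 31, 1910 -> 90 left
July 1910 has 31 days -> back to June 30, 1910 -> 59 left
June 1910 has 30 days -> back to May 31, 1910 -> 29 left
May 1910: 31 - 29 = 2 -> lands on May 2

Result: 1910-05-02


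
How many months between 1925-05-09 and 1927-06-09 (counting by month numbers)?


From May 1925 to June 1927
2 years * 12 = 24 months, plus 1 month = 25

25 months


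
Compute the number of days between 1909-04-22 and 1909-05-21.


From 1909-04-22 to 1909-05-21
1909-04-22: days before April = 31 + 28 + 31 = 90 (1909 is not a leap year); day of year = 90 + 22 = 112
1909-05-21: days before May = 31 + 28 + 31 + 30 = 120 (1909 is not a leap year); day of year = 120 + 21 = 141
Same year: 141 - 112 = 29

29 days


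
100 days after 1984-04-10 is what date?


Start: 1984-04-10, add 100 days
April 1984 has 30 days: 30 - 10 = 20 days to April 30 -> 80 left
May 1984 has 31 days -> 49 left
June 1984 has 30 days -> 19 left
July 1984: 19 <= 31 -> lands on July 19

Result: 1984-07-19


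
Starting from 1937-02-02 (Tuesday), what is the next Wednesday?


Current: Tuesday
Target: Wednesday
Days ahead: 1

Next Wednesday: 1937-02-03


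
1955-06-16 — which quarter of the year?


Month: June (month 6)
Q1: Jan-Mar, Q2: Apr-Jun, Q3: Jul-Sep, Q4: Oct-Dec

Q2


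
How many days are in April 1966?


April 1966

30 days


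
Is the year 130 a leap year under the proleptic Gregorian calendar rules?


Gregorian leap year rule: divisible by 4, but not by 100, unless also by 400.
130 is not divisible by 4 -> not a leap year

No


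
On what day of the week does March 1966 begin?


Target: March 1, 1966
Anchor: Jan 1, 1966. With p = 1966 - 1 = 1965: (p + p//4 - p//100 + p//400) mod 7 = (1965 + 491 - 19 + 4) mod 7 = 2441 mod 7 = 5 -> Saturday (Mon=0 ... Sun=6)
Days before March (Jan-Feb): 59 days
Weekday index = (5 + 59) mod 7 = 1

Tuesday


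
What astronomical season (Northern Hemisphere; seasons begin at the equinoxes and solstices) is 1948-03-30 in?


Date: March 30
Astronomical Spring (approx.; exact equinox/solstice day varies by year): March 20 to June 20
March 30 falls within the Spring window

Spring


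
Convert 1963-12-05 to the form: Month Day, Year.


ISO 1963-12-05 parses as year=1963, month=12, day=05
Month 12 -> December

December 5, 1963


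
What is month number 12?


Month 12 of 12

December


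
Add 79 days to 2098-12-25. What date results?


Start: 2098-12-25, add 79 days
December 2098 has 31 days: 31 - 25 = 6 days to December 31 -> 73 left
January 2099 has 31 days -> 42 left
February 2099 has 28 days -> 14 left
March 2099: 14 <= 31 -> lands on March 14

Result: 2099-03-14


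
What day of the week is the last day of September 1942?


September 1942 has 30 days
Anchor: Jan 1, 1942. With p = 1942 - 1 = 1941: (p + p//4 - p//100 + p//400) mod 7 = (1941 + 485 - 19 + 4) mod 7 = 2411 mod 7 = 3 -> Thursday (Mon=0 ... Sun=6)
Days before September (Jan-Aug): 243; September 1 index = (3 + 243) mod 7 = 1 -> Tuesday
Last day offset: 30 - 1 = 29 days
Weekday index = (1 + 29) mod 7 = 2

Wednesday, September 30


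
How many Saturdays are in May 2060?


May 2060 has 31 days
Anchor: Jan 1, 2060. With p = 2060 - 1 = 2059: (p + p//4 - p//100 + p//400) mod 7 = (2059 + 514 - 20 + 5) mod 7 = 2558 mod 7 = 3 -> Thursday (Mon=0 ... Sun=6)
Days before May (Jan-Apr): 121; May 1 index = (3 + 121) mod 7 = 5 -> Saturday
First Saturday is May 1
Saturdays: 1, 8, 15, 22, 29

5 Saturdays


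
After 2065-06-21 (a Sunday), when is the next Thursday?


Current: Sunday
Target: Thursday
Days ahead: 4

Next Thursday: 2065-06-25


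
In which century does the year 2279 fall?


Century = (year - 1) // 100 + 1
= (2279 - 1) // 100 + 1
= 2278 // 100 + 1
= 22 + 1

23rd century


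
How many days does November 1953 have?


November 1953

30 days


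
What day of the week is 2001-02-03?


Date: February 3, 2001
Anchor: Jan 1, 2001. With p = 2001 - 1 = 2000: (p + p//4 - p//100 + p//400) mod 7 = (2000 + 500 - 20 + 5) mod 7 = 2485 mod 7 = 0 -> Monday (Mon=0 ... Sun=6)
Days before February (Jan): 31; offset = 31 + 3 - 1 = 33
Weekday index = (0 + 33) mod 7 = 5

Day of the week: Saturday


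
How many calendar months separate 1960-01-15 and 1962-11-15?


From January 1960 to November 1962
2 years * 12 = 24 months, plus 10 months = 34

34 months


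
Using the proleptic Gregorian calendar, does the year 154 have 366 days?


Gregorian leap year rule: divisible by 4, but not by 100, unless also by 400.
154 is not divisible by 4 -> not a leap year

No


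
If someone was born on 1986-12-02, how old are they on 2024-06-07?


Birth: 1986-12-02
Reference: 2024-06-07
Year difference: 2024 - 1986 = 38
Birthday not yet reached in 2024, subtract 1

37 years old


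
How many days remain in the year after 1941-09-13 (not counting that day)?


Day of year: 256 of 365
Remaining = 365 - 256

109 days


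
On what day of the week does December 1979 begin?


Target: December 1, 1979
Anchor: Jan 1, 1979. With p = 1979 - 1 = 1978: (p + p//4 - p//100 + p//400) mod 7 = (1978 + 494 - 19 + 4) mod 7 = 2457 mod 7 = 0 -> Monday (Mon=0 ... Sun=6)
Days before December (Jan-Nov): 334 days
Weekday index = (0 + 334) mod 7 = 5

Saturday


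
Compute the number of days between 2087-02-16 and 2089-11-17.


From 2087-02-16 to 2089-11-17
2087-02-16: days before February = 31; day of year = 31 + 16 = 47
2089-11-17: days before November = 31 + 28 + 31 + 30 + 31 + 30 + 31 + 31 + 30 + 31 = 304 (2089 is not a leap year); day of year = 304 + 17 = 321
Rest of 2087: 365 - 47 = 318
Full years 2088 (366): 366
Total = 318 + 366 + 321 = 1005

1005 days


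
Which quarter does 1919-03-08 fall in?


Month: March (month 3)
Q1: Jan-Mar, Q2: Apr-Jun, Q3: Jul-Sep, Q4: Oct-Dec

Q1


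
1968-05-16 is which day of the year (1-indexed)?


Date: May 16, 1968
Days in months 1 through 4: 121
Plus 16 days in May

Day of year: 137


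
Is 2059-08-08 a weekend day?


Anchor: Jan 1, 2059. With p = 2059 - 1 = 2058: (p + p//4 - p//100 + p//400) mod 7 = (2058 + 514 - 20 + 5) mod 7 = 2557 mod 7 = 2 -> Wednesday (Mon=0 ... Sun=6)
Day of year: 220; offset = 219
Weekday index = (2 + 219) mod 7 = 4 -> Friday
Weekend days: Saturday, Sunday

No


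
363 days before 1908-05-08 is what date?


Start: 1908-05-08, subtract 363 days
Back 8 days from May 8 reaches April 30, 1908 -> 355 left
April 1908 has 30 days -> back to March 31, 1908 -> 325 left
March 1908 has 31 days -> back to February 29, 1908 -> 294 left
February 1908 has 29 days -> back to January 31, 1908 -> 265 left
January 1908 has 31 days -> back to December 31, 1907 -> 234 left
December 1907 has 31 days -> back to November 30, 1907 -> 203 left
November 1907 has 30 days -> back to October 31, 1907 -> 173 left
October 1907 has 31 days -> back to September 30, 1907 -> 142 left
September 1907 has 30 days -> back to August 31, 1907 -> 112 left
August 1907 has 31 days -> back to July 31, 1907 -> 81 left
July 1907 has 31 days -> back to June 30, 1907 -> 50 left
June 1907 has 30 days -> back to May 31, 1907 -> 20 left
May 1907: 31 - 20 = 11 -> lands on May 11

Result: 1907-05-11


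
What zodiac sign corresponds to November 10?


Date: November 10
Conventional tropical zodiac dates: Scorpio from October 23 onward; Sagittarius starts November 22
November 10 falls within the Scorpio range

Scorpio


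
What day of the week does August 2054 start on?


Target: August 1, 2054
Anchor: Jan 1, 2054. With p = 2054 - 1 = 2053: (p + p//4 - p//100 + p//400) mod 7 = (2053 + 513 - 20 + 5) mod 7 = 2551 mod 7 = 3 -> Thursday (Mon=0 ... Sun=6)
Days before August (Jan-Jul): 212 days
Weekday index = (3 + 212) mod 7 = 5

Saturday


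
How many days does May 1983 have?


May 1983

31 days


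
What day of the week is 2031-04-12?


Date: April 12, 2031
Anchor: Jan 1, 2031. With p = 2031 - 1 = 2030: (p + p//4 - p//100 + p//400) mod 7 = (2030 + 507 - 20 + 5) mod 7 = 2522 mod 7 = 2 -> Wednesday (Mon=0 ... Sun=6)
Days before April (Jan-Mar): 90; offset = 90 + 12 - 1 = 101
Weekday index = (2 + 101) mod 7 = 5

Day of the week: Saturday


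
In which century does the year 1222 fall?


Century = (year - 1) // 100 + 1
= (1222 - 1) // 100 + 1
= 1221 // 100 + 1
= 12 + 1

13th century


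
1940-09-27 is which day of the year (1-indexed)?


Date: September 27, 1940
Days in months 1 through 8: 244
Plus 27 days in September

Day of year: 271


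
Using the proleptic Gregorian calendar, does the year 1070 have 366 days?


Gregorian leap year rule: divisible by 4, but not by 100, unless also by 400.
1070 is not divisible by 4 -> not a leap year

No


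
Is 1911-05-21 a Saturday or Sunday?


Anchor: Jan 1, 1911. With p = 1911 - 1 = 1910: (p + p//4 - p//100 + p//400) mod 7 = (1910 + 477 - 19 + 4) mod 7 = 2372 mod 7 = 6 -> Sunday (Mon=0 ... Sun=6)
Day of year: 141; offset = 140
Weekday index = (6 + 140) mod 7 = 6 -> Sunday
Weekend days: Saturday, Sunday

Yes


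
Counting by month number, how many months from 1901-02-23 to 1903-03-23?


From February 1901 to March 1903
2 years * 12 = 24 months, plus 1 month = 25

25 months


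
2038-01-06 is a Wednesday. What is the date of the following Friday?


Current: Wednesday
Target: Friday
Days ahead: 2

Next Friday: 2038-01-08


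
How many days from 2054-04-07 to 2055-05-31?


From 2054-04-07 to 2055-05-31
2054-04-07: days before April = 31 + 28 + 31 = 90 (2054 is not a leap year); day of year = 90 + 7 = 97
2055-05-31: days before May = 31 + 28 + 31 + 30 = 120 (2055 is not a leap year); day of year = 120 + 31 = 151
Rest of 2054: 365 - 97 = 268
Total = 268 + 151 = 419

419 days


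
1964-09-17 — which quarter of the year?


Month: September (month 9)
Q1: Jan-Mar, Q2: Apr-Jun, Q3: Jul-Sep, Q4: Oct-Dec

Q3


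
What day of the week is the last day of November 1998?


November 1998 has 30 days
Anchor: Jan 1, 1998. With p = 1998 - 1 = 1997: (p + p//4 - p//100 + p//400) mod 7 = (1997 + 499 - 19 + 4) mod 7 = 2481 mod 7 = 3 -> Thursday (Mon=0 ... Sun=6)
Days before November (Jan-Oct): 304; November 1 index = (3 + 304) mod 7 = 6 -> Sunday
Last day offset: 30 - 1 = 29 days
Weekday index = (6 + 29) mod 7 = 0

Monday, November 30


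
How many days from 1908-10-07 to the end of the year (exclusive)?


Day of year: 281 of 366
Remaining = 366 - 281

85 days


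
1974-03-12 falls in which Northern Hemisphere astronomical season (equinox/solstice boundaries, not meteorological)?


Date: March 12
Astronomical Winter (approx.; exact equinox/solstice day varies by year): December 21 to March 19
March 12 falls within the Winter window

Winter


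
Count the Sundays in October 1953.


October 1953 has 31 days
Anchor: Jan 1, 1953. With p = 1953 - 1 = 1952: (p + p//4 - p//100 + p//400) mod 7 = (1952 + 488 - 19 + 4) mod 7 = 2425 mod 7 = 3 -> Thursday (Mon=0 ... Sun=6)
Days before October (Jan-Sep): 273; October 1 index = (3 + 273) mod 7 = 3 -> Thursday
First Sunday is October 4
Sundays: 4, 11, 18, 25

4 Sundays


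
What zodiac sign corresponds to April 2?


Date: April 2
Conventional tropical zodiac dates: Aries from March 21 onward; Taurus starts April 20
April 2 falls within the Aries range

Aries


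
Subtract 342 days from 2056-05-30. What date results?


Start: 2056-05-30, subtract 342 days
Back 30 days from May 30 reaches April 30, 2056 -> 312 left
April 2056 has 30 days -> back to March 31, 2056 -> 282 left
March 2056 has 31 days -> back to February 29, 2056 -> 251 left
February 2056 has 29 days -> back to January 31, 2056 -> 222 left
January 2056 has 31 days -> back to December 31, 2055 -> 191 left
December 2055 has 31 days -> back to November 30, 2055 -> 160 left
November 2055 has 30 days -> back to October 31, 2055 -> 130 left
October 2055 has 31 days -> back to September 30, 2055 -> 99 left
September 2055 has 30 days -> back to August 31, 2055 -> 69 left
August 2055 has 31 days -> back to July 31, 2055 -> 38 left
July 2055 has 31 days -> back to June 30, 2055 -> 7 left
June 2055: 30 - 7 = 23 -> lands on June 23

Result: 2055-06-23


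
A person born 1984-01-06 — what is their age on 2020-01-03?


Birth: 1984-01-06
Reference: 2020-01-03
Year difference: 2020 - 1984 = 36
Birthday not yet reached in 2020, subtract 1

35 years old


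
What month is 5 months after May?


May is month 5
5 + 5 = 10

October


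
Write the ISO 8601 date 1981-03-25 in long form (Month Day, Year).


ISO 1981-03-25 parses as year=1981, month=03, day=25
Month 3 -> March

March 25, 1981


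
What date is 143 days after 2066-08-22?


Start: 2066-08-22, add 143 days
August 2066 has 31 days: 31 - 22 = 9 days to August 31 -> 134 left
September 2066 has 30 days -> 104 left
October 2066 has 31 days -> 73 left
November 2066 has 30 days -> 43 left
December 2066 has 31 days -> 12 left
January 2067: 12 <= 31 -> lands on January 12

Result: 2067-01-12


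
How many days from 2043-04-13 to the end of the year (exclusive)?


Day of year: 103 of 365
Remaining = 365 - 103

262 days


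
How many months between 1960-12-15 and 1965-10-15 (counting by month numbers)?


From December 1960 to October 1965
5 years * 12 = 60 months, minus 2 months = 58

58 months


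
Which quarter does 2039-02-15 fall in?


Month: February (month 2)
Q1: Jan-Mar, Q2: Apr-Jun, Q3: Jul-Sep, Q4: Oct-Dec

Q1


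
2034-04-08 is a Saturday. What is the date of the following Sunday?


Current: Saturday
Target: Sunday
Days ahead: 1

Next Sunday: 2034-04-09


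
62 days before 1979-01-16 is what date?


Start: 1979-01-16, subtract 62 days
Back 16 days from January 16 reaches December 31, 1978 -> 46 left
December 1978 has 31 days -> back to November 30, 1978 -> 15 left
November 1978: 30 - 15 = 15 -> lands on November 15

Result: 1978-11-15


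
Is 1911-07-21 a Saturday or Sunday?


Anchor: Jan 1, 1911. With p = 1911 - 1 = 1910: (p + p//4 - p//100 + p//400) mod 7 = (1910 + 477 - 19 + 4) mod 7 = 2372 mod 7 = 6 -> Sunday (Mon=0 ... Sun=6)
Day of year: 202; offset = 201
Weekday index = (6 + 201) mod 7 = 4 -> Friday
Weekend days: Saturday, Sunday

No


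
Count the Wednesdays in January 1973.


January 1973 has 31 days
Anchor: Jan 1, 1973. With p = 1973 - 1 = 1972: (p + p//4 - p//100 + p//400) mod 7 = (1972 + 493 - 19 + 4) mod 7 = 2450 mod 7 = 0 -> Monday (Mon=0 ... Sun=6)
January 1 is the anchor itself -> Monday
First Wednesday is January 3
Wednesdays: 3, 10, 17, 24, 31

5 Wednesdays


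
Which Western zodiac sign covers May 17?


Date: May 17
Conventional tropical zodiac dates: Taurus from April 20 onward; Gemini starts May 21
May 17 falls within the Taurus range

Taurus


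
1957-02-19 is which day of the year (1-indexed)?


Date: February 19, 1957
Days in months 1 through 1: 31
Plus 19 days in February

Day of year: 50


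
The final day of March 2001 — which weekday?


March 2001 has 31 days
Anchor: Jan 1, 2001. With p = 2001 - 1 = 2000: (p + p//4 - p//100 + p//400) mod 7 = (2000 + 500 - 20 + 5) mod 7 = 2485 mod 7 = 0 -> Monday (Mon=0 ... Sun=6)
Days before March (Jan-Feb): 59; March 1 index = (0 + 59) mod 7 = 3 -> Thursday
Last day offset: 31 - 1 = 30 days
Weekday index = (3 + 30) mod 7 = 5

Saturday, March 31


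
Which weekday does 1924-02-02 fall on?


Date: February 2, 1924
Anchor: Jan 1, 1924. With p = 1924 - 1 = 1923: (p + p//4 - p//100 + p//400) mod 7 = (1923 + 480 - 19 + 4) mod 7 = 2388 mod 7 = 1 -> Tuesday (Mon=0 ... Sun=6)
Days before February (Jan): 31; offset = 31 + 2 - 1 = 32
Weekday index = (1 + 32) mod 7 = 5

Day of the week: Saturday


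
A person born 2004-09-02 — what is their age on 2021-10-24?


Birth: 2004-09-02
Reference: 2021-10-24
Year difference: 2021 - 2004 = 17

17 years old


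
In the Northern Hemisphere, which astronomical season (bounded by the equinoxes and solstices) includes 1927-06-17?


Date: June 17
Astronomical Spring (approx.; exact equinox/solstice day varies by year): March 20 to June 20
June 17 falls within the Spring window

Spring


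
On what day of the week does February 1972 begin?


Target: February 1, 1972
Anchor: Jan 1, 1972. With p = 1972 - 1 = 1971: (p + p//4 - p//100 + p//400) mod 7 = (1971 + 492 - 19 + 4) mod 7 = 2448 mod 7 = 5 -> Saturday (Mon=0 ... Sun=6)
Days before February (Jan): 31 days
Weekday index = (5 + 31) mod 7 = 1

Tuesday


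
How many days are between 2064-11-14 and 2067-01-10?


From 2064-11-14 to 2067-01-10
2064-11-14: days before November = 31 + 29 + 31 + 30 + 31 + 30 + 31 + 31 + 30 + 31 = 305 (2064 is a leap year); day of year = 305 + 14 = 319
2067-01-10: day of year = 10
Rest of 2064: 366 - 319 = 47
Full years 2065 (365), 2066 (365): 730
Total = 47 + 730 + 10 = 787

787 days


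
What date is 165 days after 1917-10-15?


Start: 1917-10-15, add 165 days
October 1917 has 31 days: 31 - 15 = 16 days to October 31 -> 149 left
November 1917 has 30 days -> 119 left
December 1917 has 31 days -> 88 left
January 1918 has 31 days -> 57 left
February 1918 has 28 days -> 29 left
March 1918: 29 <= 31 -> lands on March 29

Result: 1918-03-29


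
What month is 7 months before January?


January is month 1
1 - 7 = -6; wrap: -6 + 12 = 6

June


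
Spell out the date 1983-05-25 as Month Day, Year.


ISO 1983-05-25 parses as year=1983, month=05, day=25
Month 5 -> May

May 25, 1983


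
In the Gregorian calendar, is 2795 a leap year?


Gregorian leap year rule: divisible by 4, but not by 100, unless also by 400.
2795 is not divisible by 4 -> not a leap year

No


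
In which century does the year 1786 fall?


Century = (year - 1) // 100 + 1
= (1786 - 1) // 100 + 1
= 1785 // 100 + 1
= 17 + 1

18th century


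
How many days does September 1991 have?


September 1991

30 days


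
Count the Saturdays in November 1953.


November 1953 has 30 days
Anchor: Jan 1, 1953. With p = 1953 - 1 = 1952: (p + p//4 - p//100 + p//400) mod 7 = (1952 + 488 - 19 + 4) mod 7 = 2425 mod 7 = 3 -> Thursday (Mon=0 ... Sun=6)
Days before November (Jan-Oct): 304; November 1 index = (3 + 304) mod 7 = 6 -> Sunday
First Saturday is November 7
Saturdays: 7, 14, 21, 28

4 Saturdays


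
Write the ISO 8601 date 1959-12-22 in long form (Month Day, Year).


ISO 1959-12-22 parses as year=1959, month=12, day=22
Month 12 -> December

December 22, 1959


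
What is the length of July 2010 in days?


July 2010

31 days


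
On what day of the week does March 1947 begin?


Target: March 1, 1947
Anchor: Jan 1, 1947. With p = 1947 - 1 = 1946: (p + p//4 - p//100 + p//400) mod 7 = (1946 + 486 - 19 + 4) mod 7 = 2417 mod 7 = 2 -> Wednesday (Mon=0 ... Sun=6)
Days before March (Jan-Feb): 59 days
Weekday index = (2 + 59) mod 7 = 5

Saturday


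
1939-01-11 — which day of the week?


Date: January 11, 1939
Anchor: Jan 1, 1939. With p = 1939 - 1 = 1938: (p + p//4 - p//100 + p//400) mod 7 = (1938 + 484 - 19 + 4) mod 7 = 2407 mod 7 = 6 -> Sunday (Mon=0 ... Sun=6)
Days into year = 11 - 1 = 10
Weekday index = (6 + 10) mod 7 = 2

Day of the week: Wednesday


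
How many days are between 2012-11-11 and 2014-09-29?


From 2012-11-11 to 2014-09-29
2012-11-11: days before November = 31 + 29 + 31 + 30 + 31 + 30 + 31 + 31 + 30 + 31 = 305 (2012 is a leap year); day of year = 305 + 11 = 316
2014-09-29: days before September = 31 + 28 + 31 + 30 + 31 + 30 + 31 + 31 = 243 (2014 is not a leap year); day of year = 243 + 29 = 272
Rest of 2012: 366 - 316 = 50
Full years 2013 (365): 365
Total = 50 + 365 + 272 = 687

687 days


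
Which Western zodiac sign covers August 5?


Date: August 5
Conventional tropical zodiac dates: Leo from July 23 onward; Virgo starts August 23
August 5 falls within the Leo range

Leo


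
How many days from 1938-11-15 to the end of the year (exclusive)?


Day of year: 319 of 365
Remaining = 365 - 319

46 days


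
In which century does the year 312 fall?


Century = (year - 1) // 100 + 1
= (312 - 1) // 100 + 1
= 311 // 100 + 1
= 3 + 1

4th century


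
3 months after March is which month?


March is month 3
3 + 3 = 6

June


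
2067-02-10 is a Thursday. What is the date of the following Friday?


Current: Thursday
Target: Friday
Days ahead: 1

Next Friday: 2067-02-11


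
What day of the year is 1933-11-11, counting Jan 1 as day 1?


Date: November 11, 1933
Days in months 1 through 10: 304
Plus 11 days in November

Day of year: 315


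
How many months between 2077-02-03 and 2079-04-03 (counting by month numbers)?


From February 2077 to April 2079
2 years * 12 = 24 months, plus 2 months = 26

26 months


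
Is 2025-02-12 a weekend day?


Anchor: Jan 1, 2025. With p = 2025 - 1 = 2024: (p + p//4 - p//100 + p//400) mod 7 = (2024 + 506 - 20 + 5) mod 7 = 2515 mod 7 = 2 -> Wednesday (Mon=0 ... Sun=6)
Day of year: 43; offset = 42
Weekday index = (2 + 42) mod 7 = 2 -> Wednesday
Weekend days: Saturday, Sunday

No


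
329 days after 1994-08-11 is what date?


Start: 1994-08-11, add 329 days
August 1994 has 31 days: 31 - 11 = 20 days to August 31 -> 309 left
September 1994 has 30 days -> 279 left
October 1994 has 31 days -> 248 left
November 1994 has 30 days -> 218 left
December 1994 has 31 days -> 187 left
January 1995 has 31 days -> 156 left
February 1995 has 28 days -> 128 left
March 1995 has 31 days -> 97 left
April 1995 has 30 days -> 67 left
May 1995 has 31 days -> 36 left
June 1995 has 30 days -> 6 left
July 1995: 6 <= 31 -> lands on July 6

Result: 1995-07-06


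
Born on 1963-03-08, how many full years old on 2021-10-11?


Birth: 1963-03-08
Reference: 2021-10-11
Year difference: 2021 - 1963 = 58

58 years old


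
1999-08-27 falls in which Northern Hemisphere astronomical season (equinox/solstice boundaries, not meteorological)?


Date: August 27
Astronomical Summer (approx.; exact equinox/solstice day varies by year): June 21 to September 21
August 27 falls within the Summer window

Summer


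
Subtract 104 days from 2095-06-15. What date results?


Start: 2095-06-15, subtract 104 days
Back 15 days from June 15 reaches May 31, 2095 -> 89 left
May 2095 has 31 days -> back to April 30, 2095 -> 58 left
April 2095 has 30 days -> back to March 31, 2095 -> 28 left
March 2095: 31 - 28 = 3 -> lands on March 3

Result: 2095-03-03


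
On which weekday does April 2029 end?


April 2029 has 30 days
Anchor: Jan 1, 2029. With p = 2029 - 1 = 2028: (p + p//4 - p//100 + p//400) mod 7 = (2028 + 507 - 20 + 5) mod 7 = 2520 mod 7 = 0 -> Monday (Mon=0 ... Sun=6)
Days before April (Jan-Mar): 90; April 1 index = (0 + 90) mod 7 = 6 -> Sunday
Last day offset: 30 - 1 = 29 days
Weekday index = (6 + 29) mod 7 = 0

Monday, April 30


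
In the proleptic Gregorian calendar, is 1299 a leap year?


Gregorian leap year rule: divisible by 4, but not by 100, unless also by 400.
1299 is not divisible by 4 -> not a leap year

No


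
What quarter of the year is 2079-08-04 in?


Month: August (month 8)
Q1: Jan-Mar, Q2: Apr-Jun, Q3: Jul-Sep, Q4: Oct-Dec

Q3


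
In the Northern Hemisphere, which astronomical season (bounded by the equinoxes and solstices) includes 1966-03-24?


Date: March 24
Astronomical Spring (approx.; exact equinox/solstice day varies by year): March 20 to June 20
March 24 falls within the Spring window

Spring


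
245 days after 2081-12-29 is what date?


Start: 2081-12-29, add 245 days
December 2081 has 31 days: 31 - 29 = 2 days to December 31 -> 243 left
January 2082 has 31 days -> 212 left
February 2082 has 28 days -> 184 left
March 2082 has 31 days -> 153 left
April 2082 has 30 days -> 123 left
May 2082 has 31 days -> 92 left
June 2082 has 30 days -> 62 left
July 2082 has 31 days -> 31 left
August 2082: 31 <= 31 -> lands on August 31

Result: 2082-08-31


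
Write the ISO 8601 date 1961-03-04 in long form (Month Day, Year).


ISO 1961-03-04 parses as year=1961, month=03, day=04
Month 3 -> March

March 4, 1961


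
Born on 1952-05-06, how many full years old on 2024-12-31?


Birth: 1952-05-06
Reference: 2024-12-31
Year difference: 2024 - 1952 = 72

72 years old


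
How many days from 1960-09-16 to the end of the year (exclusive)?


Day of year: 260 of 366
Remaining = 366 - 260

106 days


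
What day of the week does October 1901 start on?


Target: October 1, 1901
Anchor: Jan 1, 1901. With p = 1901 - 1 = 1900: (p + p//4 - p//100 + p//400) mod 7 = (1900 + 475 - 19 + 4) mod 7 = 2360 mod 7 = 1 -> Tuesday (Mon=0 ... Sun=6)
Days before October (Jan-Sep): 273 days
Weekday index = (1 + 273) mod 7 = 1

Tuesday


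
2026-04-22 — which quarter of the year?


Month: April (month 4)
Q1: Jan-Mar, Q2: Apr-Jun, Q3: Jul-Sep, Q4: Oct-Dec

Q2


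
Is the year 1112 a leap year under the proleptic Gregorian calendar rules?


Gregorian leap year rule: divisible by 4, but not by 100, unless also by 400.
1112 is divisible by 4 but not 100 -> leap year

Yes


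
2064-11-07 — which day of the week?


Date: November 7, 2064
Anchor: Jan 1, 2064. With p = 2064 - 1 = 2063: (p + p//4 - p//100 + p//400) mod 7 = (2063 + 515 - 20 + 5) mod 7 = 2563 mod 7 = 1 -> Tuesday (Mon=0 ... Sun=6)
Days before November (Jan-Oct): 305; offset = 305 + 7 - 1 = 311
Weekday index = (1 + 311) mod 7 = 4

Day of the week: Friday


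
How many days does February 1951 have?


February 1951 (leap year: no)

28 days


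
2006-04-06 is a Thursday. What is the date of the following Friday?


Current: Thursday
Target: Friday
Days ahead: 1

Next Friday: 2006-04-07


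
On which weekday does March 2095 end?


March 2095 has 31 days
Anchor: Jan 1, 2095. With p = 2095 - 1 = 2094: (p + p//4 - p//100 + p//400) mod 7 = (2094 + 523 - 20 + 5) mod 7 = 2602 mod 7 = 5 -> Saturday (Mon=0 ... Sun=6)
Days before March (Jan-Feb): 59; March 1 index = (5 + 59) mod 7 = 1 -> Tuesday
Last day offset: 31 - 1 = 30 days
Weekday index = (1 + 30) mod 7 = 3

Thursday, March 31


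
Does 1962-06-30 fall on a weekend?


Anchor: Jan 1, 1962. With p = 1962 - 1 = 1961: (p + p//4 - p//100 + p//400) mod 7 = (1961 + 490 - 19 + 4) mod 7 = 2436 mod 7 = 0 -> Monday (Mon=0 ... Sun=6)
Day of year: 181; offset = 180
Weekday index = (0 + 180) mod 7 = 5 -> Saturday
Weekend days: Saturday, Sunday

Yes


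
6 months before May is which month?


May is month 5
5 - 6 = -1; wrap: -1 + 12 = 11

November


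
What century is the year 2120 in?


Century = (year - 1) // 100 + 1
= (2120 - 1) // 100 + 1
= 2119 // 100 + 1
= 21 + 1

22nd century


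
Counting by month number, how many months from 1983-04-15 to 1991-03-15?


From April 1983 to March 1991
8 years * 12 = 96 months, minus 1 month = 95

95 months


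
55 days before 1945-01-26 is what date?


Start: 1945-01-26, subtract 55 days
Back 26 days from January 26 reaches December 31, 1944 -> 29 left
December 1944: 31 - 29 = 2 -> lands on December 2

Result: 1944-12-02


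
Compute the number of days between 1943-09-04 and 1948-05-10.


From 1943-09-04 to 1948-05-10
1943-09-04: days before September = 31 + 28 + 31 + 30 + 31 + 30 + 31 + 31 = 243 (1943 is not a leap year); day of year = 243 + 4 = 247
1948-05-10: days before May = 31 + 29 + 31 + 30 = 121 (1948 is a leap year); day of year = 121 + 10 = 131
Rest of 1943: 365 - 247 = 118
Full years 1944 (366), 1945 (365), 1946 (365), 1947 (365): 1461
Total = 118 + 1461 + 131 = 1710

1710 days


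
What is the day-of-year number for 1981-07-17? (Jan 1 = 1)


Date: July 17, 1981
Days in months 1 through 6: 181
Plus 17 days in July

Day of year: 198


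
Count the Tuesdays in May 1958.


May 1958 has 31 days
Anchor: Jan 1, 1958. With p = 1958 - 1 = 1957: (p + p//4 - p//100 + p//400) mod 7 = (1957 + 489 - 19 + 4) mod 7 = 2431 mod 7 = 2 -> Wednesday (Mon=0 ... Sun=6)
Days before May (Jan-Apr): 120; May 1 index = (2 + 120) mod 7 = 3 -> Thursday
First Tuesday is May 6
Tuesdays: 6, 13, 20, 27

4 Tuesdays


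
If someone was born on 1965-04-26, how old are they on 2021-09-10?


Birth: 1965-04-26
Reference: 2021-09-10
Year difference: 2021 - 1965 = 56

56 years old


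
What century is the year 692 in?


Century = (year - 1) // 100 + 1
= (692 - 1) // 100 + 1
= 691 // 100 + 1
= 6 + 1

7th century


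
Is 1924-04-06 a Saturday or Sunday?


Anchor: Jan 1, 1924. With p = 1924 - 1 = 1923: (p + p//4 - p//100 + p//400) mod 7 = (1923 + 480 - 19 + 4) mod 7 = 2388 mod 7 = 1 -> Tuesday (Mon=0 ... Sun=6)
Day of year: 97; offset = 96
Weekday index = (1 + 96) mod 7 = 6 -> Sunday
Weekend days: Saturday, Sunday

Yes


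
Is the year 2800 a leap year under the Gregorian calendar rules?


Gregorian leap year rule: divisible by 4, but not by 100, unless also by 400.
2800 is divisible by 400 -> leap year

Yes


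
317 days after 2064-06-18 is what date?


Start: 2064-06-18, add 317 days
June 2064 has 30 days: 30 - 18 = 12 days to June 30 -> 305 left
July 2064 has 31 days -> 274 left
August 2064 has 31 days -> 243 left
September 2064 has 30 days -> 213 left
October 2064 has 31 days -> 182 left
November 2064 has 30 days -> 152 left
December 2064 has 31 days -> 121 left
January 2065 has 31 days -> 90 left
February 2065 has 28 days -> 62 left
March 2065 has 31 days -> 31 left
April 2065 has 30 days -> 1 left
May 2065: 1 <= 31 -> lands on May 1

Result: 2065-05-01


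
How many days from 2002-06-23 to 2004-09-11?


From 2002-06-23 to 2004-09-11
2002-06-23: days before June = 31 + 28 + 31 + 30 + 31 = 151 (2002 is not a leap year); day of year = 151 + 23 = 174
2004-09-11: days before September = 31 + 29 + 31 + 30 + 31 + 30 + 31 + 31 = 244 (2004 is a leap year); day of year = 244 + 11 = 255
Rest of 2002: 365 - 174 = 191
Full years 2003 (365): 365
Total = 191 + 365 + 255 = 811

811 days


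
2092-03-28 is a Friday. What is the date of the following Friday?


Current: Friday
Target: Friday
Days ahead: 7

Next Friday: 2092-04-04


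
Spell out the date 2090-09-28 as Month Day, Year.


ISO 2090-09-28 parses as year=2090, month=09, day=28
Month 9 -> September

September 28, 2090


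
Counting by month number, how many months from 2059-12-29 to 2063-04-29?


From December 2059 to April 2063
4 years * 12 = 48 months, minus 8 months = 40

40 months


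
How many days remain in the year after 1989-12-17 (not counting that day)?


Day of year: 351 of 365
Remaining = 365 - 351

14 days


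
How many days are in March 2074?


March 2074

31 days


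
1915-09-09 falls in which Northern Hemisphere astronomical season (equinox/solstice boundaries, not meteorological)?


Date: September 9
Astronomical Summer (approx.; exact equinox/solstice day varies by year): June 21 to September 21
September 9 falls within the Summer window

Summer


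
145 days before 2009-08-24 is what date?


Start: 2009-08-24, subtract 145 days
Back 24 days from August 24 reaches July 31, 2009 -> 121 left
July 2009 has 31 days -> back to June 30, 2009 -> 90 left
June 2009 has 30 days -> back to May 31, 2009 -> 60 left
May 2009 has 31 days -> back to April 30, 2009 -> 29 left
April 2009: 30 - 29 = 1 -> lands on April 1

Result: 2009-04-01


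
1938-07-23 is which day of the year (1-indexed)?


Date: July 23, 1938
Days in months 1 through 6: 181
Plus 23 days in July

Day of year: 204


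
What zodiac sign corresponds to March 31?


Date: March 31
Conventional tropical zodiac dates: Aries from March 21 onward; Taurus starts April 20
March 31 falls within the Aries range

Aries


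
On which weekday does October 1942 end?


October 1942 has 31 days
Anchor: Jan 1, 1942. With p = 1942 - 1 = 1941: (p + p//4 - p//100 + p//400) mod 7 = (1941 + 485 - 19 + 4) mod 7 = 2411 mod 7 = 3 -> Thursday (Mon=0 ... Sun=6)
Days before October (Jan-Sep): 273; October 1 index = (3 + 273) mod 7 = 3 -> Thursday
Last day offset: 31 - 1 = 30 days
Weekday index = (3 + 30) mod 7 = 5

Saturday, October 31


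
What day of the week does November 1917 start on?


Target: November 1, 1917
Anchor: Jan 1, 1917. With p = 1917 - 1 = 1916: (p + p//4 - p//100 + p//400) mod 7 = (1916 + 479 - 19 + 4) mod 7 = 2380 mod 7 = 0 -> Monday (Mon=0 ... Sun=6)
Days before November (Jan-Oct): 304 days
Weekday index = (0 + 304) mod 7 = 3

Thursday


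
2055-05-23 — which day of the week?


Date: May 23, 2055
Anchor: Jan 1, 2055. With p = 2055 - 1 = 2054: (p + p//4 - p//100 + p//400) mod 7 = (2054 + 513 - 20 + 5) mod 7 = 2552 mod 7 = 4 -> Friday (Mon=0 ... Sun=6)
Days before May (Jan-Apr): 120; offset = 120 + 23 - 1 = 142
Weekday index = (4 + 142) mod 7 = 6

Day of the week: Sunday


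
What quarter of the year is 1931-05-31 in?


Month: May (month 5)
Q1: Jan-Mar, Q2: Apr-Jun, Q3: Jul-Sep, Q4: Oct-Dec

Q2


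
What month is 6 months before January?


January is month 1
1 - 6 = -5; wrap: -5 + 12 = 7

July


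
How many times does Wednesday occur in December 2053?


December 2053 has 31 days
Anchor: Jan 1, 2053. With p = 2053 - 1 = 2052: (p + p//4 - p//100 + p//400) mod 7 = (2052 + 513 - 20 + 5) mod 7 = 2550 mod 7 = 2 -> Wednesday (Mon=0 ... Sun=6)
Days before December (Jan-Nov): 334; December 1 index = (2 + 334) mod 7 = 0 -> Monday
First Wednesday is December 3
Wednesdays: 3, 10, 17, 24, 31

5 Wednesdays


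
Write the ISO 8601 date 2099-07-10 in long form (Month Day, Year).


ISO 2099-07-10 parses as year=2099, month=07, day=10
Month 7 -> July

July 10, 2099


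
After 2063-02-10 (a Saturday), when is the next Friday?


Current: Saturday
Target: Friday
Days ahead: 6

Next Friday: 2063-02-16


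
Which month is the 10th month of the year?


Month 10 of 12

October


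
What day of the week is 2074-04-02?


Date: April 2, 2074
Anchor: Jan 1, 2074. With p = 2074 - 1 = 2073: (p + p//4 - p//100 + p//400) mod 7 = (2073 + 518 - 20 + 5) mod 7 = 2576 mod 7 = 0 -> Monday (Mon=0 ... Sun=6)
Days before April (Jan-Mar): 90; offset = 90 + 2 - 1 = 91
Weekday index = (0 + 91) mod 7 = 0

Day of the week: Monday


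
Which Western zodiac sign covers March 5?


Date: March 5
Conventional tropical zodiac dates: Pisces from February 19 onward; Aries starts March 21
March 5 falls within the Pisces range

Pisces


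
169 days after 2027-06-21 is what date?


Start: 2027-06-21, add 169 days
June 2027 has 30 days: 30 - 21 = 9 days to June 30 -> 160 left
July 2027 has 31 days -> 129 left
August 2027 has 31 days -> 98 left
September 2027 has 30 days -> 68 left
October 2027 has 31 days -> 37 left
November 2027 has 30 days -> 7 left
December 2027: 7 <= 31 -> lands on December 7

Result: 2027-12-07


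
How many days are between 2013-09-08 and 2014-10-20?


From 2013-09-08 to 2014-10-20
2013-09-08: days before September = 31 + 28 + 31 + 30 + 31 + 30 + 31 + 31 = 243 (2013 is not a leap year); day of year = 243 + 8 = 251
2014-10-20: days before October = 31 + 28 + 31 + 30 + 31 + 30 + 31 + 31 + 30 = 273 (2014 is not a leap year); day of year = 273 + 20 = 293
Rest of 2013: 365 - 251 = 114
Total = 114 + 293 = 407

407 days


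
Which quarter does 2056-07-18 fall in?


Month: July (month 7)
Q1: Jan-Mar, Q2: Apr-Jun, Q3: Jul-Sep, Q4: Oct-Dec

Q3


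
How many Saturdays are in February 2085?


February 2085 has 28 days
Anchor: Jan 1, 2085. With p = 2085 - 1 = 2084: (p + p//4 - p//100 + p//400) mod 7 = (2084 + 521 - 20 + 5) mod 7 = 2590 mod 7 = 0 -> Monday (Mon=0 ... Sun=6)
Days before February (Jan): 31; February 1 index = (0 + 31) mod 7 = 3 -> Thursday
First Saturday is February 3
Saturdays: 3, 10, 17, 24

4 Saturdays


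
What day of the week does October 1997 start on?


Target: October 1, 1997
Anchor: Jan 1, 1997. With p = 1997 - 1 = 1996: (p + p//4 - p//100 + p//400) mod 7 = (1996 + 499 - 19 + 4) mod 7 = 2480 mod 7 = 2 -> Wednesday (Mon=0 ... Sun=6)
Days before October (Jan-Sep): 273 days
Weekday index = (2 + 273) mod 7 = 2

Wednesday


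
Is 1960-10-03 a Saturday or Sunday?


Anchor: Jan 1, 1960. With p = 1960 - 1 = 1959: (p + p//4 - p//100 + p//400) mod 7 = (1959 + 489 - 19 + 4) mod 7 = 2433 mod 7 = 4 -> Friday (Mon=0 ... Sun=6)
Day of year: 277; offset = 276
Weekday index = (4 + 276) mod 7 = 0 -> Monday
Weekend days: Saturday, Sunday

No


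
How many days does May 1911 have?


May 1911

31 days


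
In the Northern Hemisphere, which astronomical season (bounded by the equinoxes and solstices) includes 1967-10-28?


Date: October 28
Astronomical Autumn (approx.; exact equinox/solstice day varies by year): September 22 to December 20
October 28 falls within the Autumn window

Autumn


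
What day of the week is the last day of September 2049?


September 2049 has 30 days
Anchor: Jan 1, 2049. With p = 2049 - 1 = 2048: (p + p//4 - p//100 + p//400) mod 7 = (2048 + 512 - 20 + 5) mod 7 = 2545 mod 7 = 4 -> Friday (Mon=0 ... Sun=6)
Days before September (Jan-Aug): 243; September 1 index = (4 + 243) mod 7 = 2 -> Wednesday
Last day offset: 30 - 1 = 29 days
Weekday index = (2 + 29) mod 7 = 3

Thursday, September 30


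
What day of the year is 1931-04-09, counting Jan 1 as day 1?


Date: April 9, 1931
Days in months 1 through 3: 90
Plus 9 days in April

Day of year: 99
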